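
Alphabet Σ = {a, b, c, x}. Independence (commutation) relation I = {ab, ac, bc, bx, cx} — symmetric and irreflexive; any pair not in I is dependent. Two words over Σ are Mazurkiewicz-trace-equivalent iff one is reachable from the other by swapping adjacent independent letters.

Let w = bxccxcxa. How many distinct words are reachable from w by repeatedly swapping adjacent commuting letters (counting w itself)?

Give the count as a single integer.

280

drop 0:b onto floor
drop 1:x onto floor
drop 2:c onto floor
drop 3:c onto {2:c}
drop 4:x onto {1:x}
drop 5:c onto {3:c}
drop 6:x onto {4:x}
drop 7:a onto {6:x}
ground layer = {0:b, 1:x, 2:c}
drop-orders for the pieces not yet dropped (sum over which currently-grounded one goes next):
  1 to go: {0} 1  {5} 1  {7} 1
  2 to go: {0,5} 2  {0,7} 2  {3,5} 1  {5,7} 2  {6,7} 1
  3 to go: {0,3,5} 3  {0,5,7} 6  {0,6,7} 3  {2,3,5} 1  {3,5,7} 3  {4,6,7} 1  {5,6,7} 3
  4 to go: {0,2,3,5} 4  {0,3,5,7} 12  {0,4,6,7} 4  {0,5,6,7} 12  {1,4,6,7} 1  {2,3,5,7} 4  {3,5,6,7} 6  {4,5,6,7} 4
  5 to go: {0,1,4,6,7} 5  {0,2,3,5,7} 20  {0,3,5,6,7} 30  {0,4,5,6,7} 20  {1,4,5,6,7} 5  {2,3,5,6,7} 10  {3,4,5,6,7} 10
  6 to go: {0,1,4,5,6,7} 30  {0,2,3,5,6,7} 60  {0,3,4,5,6,7} 60  {1,3,4,5,6,7} 15  {2,3,4,5,6,7} 20
  if 0:b drops first: 35 orders
  if 1:x drops first: 140 orders
  if 2:c drops first: 105 orders
heap linearizations: 280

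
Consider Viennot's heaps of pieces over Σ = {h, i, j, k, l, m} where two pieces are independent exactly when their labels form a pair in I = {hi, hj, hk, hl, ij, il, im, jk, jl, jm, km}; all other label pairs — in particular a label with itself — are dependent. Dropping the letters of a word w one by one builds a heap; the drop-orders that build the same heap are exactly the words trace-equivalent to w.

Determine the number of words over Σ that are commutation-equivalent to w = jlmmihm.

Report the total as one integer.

0(j) covers ∅
1(l) covers ∅
2(m) covers 1:l
3(m) covers 2:m
4(i) covers ∅
5(h) covers 3:m
6(m) covers 5:h
floor of heap: 0:j, 1:l, 4:i
completions by unplaced set U, small U first (add the entries for U minus each lowest piece of U):
  |U|=1: {0}:1  {4}:1  {6}:1
  |U|=2: {0,4}:2  {0,6}:2  {4,6}:2  {5,6}:1
  |U|=3: {0,4,6}:6  {0,5,6}:3  {3,5,6}:1  {4,5,6}:3
  |U|=4: {0,3,5,6}:4  {0,4,5,6}:12  {2,3,5,6}:1  {3,4,5,6}:4
  |U|=5: {0,2,3,5,6}:5  {0,3,4,5,6}:20  {1,2,3,5,6}:1  {2,3,4,5,6}:5
  start at 0(j): 6
  start at 1(l): 30
  start at 4(i): 6
sum over floor = 42

42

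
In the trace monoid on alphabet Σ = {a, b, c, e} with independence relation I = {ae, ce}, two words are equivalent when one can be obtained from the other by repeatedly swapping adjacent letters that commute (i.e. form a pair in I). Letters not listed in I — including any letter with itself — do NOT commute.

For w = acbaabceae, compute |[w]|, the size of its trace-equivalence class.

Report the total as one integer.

6

drop 0:a onto floor
drop 1:c onto {0:a}
drop 2:b onto {1:c}
drop 3:a onto {2:b}
drop 4:a onto {3:a}
drop 5:b onto {4:a}
drop 6:c onto {5:b}
drop 7:e onto {5:b}
drop 8:a onto {6:c}
drop 9:e onto {7:e}
ground layer = {0:a}
drop-orders for the pieces not yet dropped (sum over which currently-grounded one goes next):
  1 to go: {8} 1  {9} 1
  2 to go: {6,8} 1  {7,9} 1  {8,9} 2
  3 to go: {6,8,9} 3  {7,8,9} 3
  4 to go: {6,7,8,9} 6
  5 to go: {5,6,7,8,9} 6
  6 to go: {4,5,6,7,8,9} 6
  7 to go: {3,4,5,6,7,8,9} 6
  8 to go: {2,3,4,5,6,7,8,9} 6
  if 0:a drops first: 6 orders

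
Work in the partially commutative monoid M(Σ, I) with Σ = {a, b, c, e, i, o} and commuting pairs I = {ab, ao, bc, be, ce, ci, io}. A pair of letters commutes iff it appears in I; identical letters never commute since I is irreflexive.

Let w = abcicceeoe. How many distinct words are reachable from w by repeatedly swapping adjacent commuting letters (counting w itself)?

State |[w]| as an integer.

55

piece 0:a — minimal
piece 1:b — minimal
piece 2:c rests on {0:a}
piece 3:i rests on {0:a, 1:b}
piece 4:c rests on {2:c}
piece 5:c rests on {4:c}
piece 6:e rests on {3:i}
piece 7:e rests on {6:e}
piece 8:o rests on {5:c, 7:e}
piece 9:e rests on {8:o}
minimal pieces: {0:a, 1:b}
ways to finish when only these pieces remain (= sum over removing one remaining piece with nothing left below it):
  1 left: {9}→1
  2 left: {8,9}→1
  3 left: {5,8,9}→1  {7,8,9}→1
  4 left: {4,5,8,9}→1  {5,7,8,9}→2  {6,7,8,9}→1
  5 left: {2,4,5,8,9}→1  {3,6,7,8,9}→1  {4,5,7,8,9}→3  {5,6,7,8,9}→3
  6 left: {1,3,6,7,8,9}→1  {2,4,5,7,8,9}→4  {3,5,6,7,8,9}→4  {4,5,6,7,8,9}→6
  7 left: {1,3,5,6,7,8,9}→5  {2,4,5,6,7,8,9}→10  {3,4,5,6,7,8,9}→10
  8 left: {1,3,4,5,6,7,8,9}→15  {2,3,4,5,6,7,8,9}→20
  placing 0:a first → 35 extensions
  placing 1:b first → 20 extensions
total linear extensions = 55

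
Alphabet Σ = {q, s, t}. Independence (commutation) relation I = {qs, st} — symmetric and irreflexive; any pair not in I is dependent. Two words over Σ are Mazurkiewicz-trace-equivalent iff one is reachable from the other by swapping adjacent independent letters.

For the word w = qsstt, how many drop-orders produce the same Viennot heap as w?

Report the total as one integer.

10

0(q) covers ∅
1(s) covers ∅
2(s) covers 1:s
3(t) covers 0:q
4(t) covers 3:t
floor of heap: 0:q, 1:s
completions by unplaced set U, small U first (add the entries for U minus each lowest piece of U):
  |U|=1: {2}:1  {4}:1
  |U|=2: {1,2}:1  {2,4}:2  {3,4}:1
  |U|=3: {0,3,4}:1  {1,2,4}:3  {2,3,4}:3
  start at 0(q): 6
  start at 1(s): 4
sum over floor = 10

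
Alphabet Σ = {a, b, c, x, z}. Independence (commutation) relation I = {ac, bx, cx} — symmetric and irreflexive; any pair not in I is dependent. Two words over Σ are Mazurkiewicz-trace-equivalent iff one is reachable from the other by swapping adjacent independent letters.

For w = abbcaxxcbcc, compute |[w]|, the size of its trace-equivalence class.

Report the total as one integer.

0(a) covers ∅
1(b) covers 0:a
2(b) covers 1:b
3(c) covers 2:b
4(a) covers 2:b
5(x) covers 4:a
6(x) covers 5:x
7(c) covers 3:c
8(b) covers 4:a, 7:c
9(c) covers 8:b
10(c) covers 9:c
floor of heap: 0:a
completions by unplaced set U, small U first (add the entries for U minus each lowest piece of U):
  |U|=1: {6}:1  {10}:1
  |U|=2: {5,6}:1  {6,10}:2  {9,10}:1
  |U|=3: {5,6,10}:3  {6,9,10}:3  {8,9,10}:1
  |U|=4: {5,6,9,10}:6  {6,8,9,10}:4  {7,8,9,10}:1
  |U|=5: {3,7,8,9,10}:1  {5,6,8,9,10}:10  {6,7,8,9,10}:5
  |U|=6: {3,6,7,8,9,10}:6  {4,5,6,8,9,10}:10  {5,6,7,8,9,10}:15
  |U|=7: {3,5,6,7,8,9,10}:21  {4,5,6,7,8,9,10}:25
  |U|=8: {3,4,5,6,7,8,9,10}:46
  |U|=9: {2,3,4,5,6,7,8,9,10}:46
  start at 0(a): 46

46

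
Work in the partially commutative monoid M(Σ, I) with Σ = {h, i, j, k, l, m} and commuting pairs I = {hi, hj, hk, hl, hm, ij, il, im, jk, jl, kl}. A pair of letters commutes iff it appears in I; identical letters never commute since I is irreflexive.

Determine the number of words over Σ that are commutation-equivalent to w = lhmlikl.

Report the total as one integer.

0(l) covers ∅
1(h) covers ∅
2(m) covers 0:l
3(l) covers 2:m
4(i) covers ∅
5(k) covers 2:m, 4:i
6(l) covers 3:l
floor of heap: 0:l, 1:h, 4:i
completions by unplaced set U, small U first (add the entries for U minus each lowest piece of U):
  |U|=1: {1}:1  {5}:1  {6}:1
  |U|=2: {1,5}:2  {1,6}:2  {3,6}:1  {4,5}:1  {5,6}:2
  |U|=3: {1,3,6}:3  {1,4,5}:3  {1,5,6}:6  {3,5,6}:3  {4,5,6}:3
  |U|=4: {1,3,5,6}:12  {1,4,5,6}:12  {2,3,5,6}:3  {3,4,5,6}:6
  |U|=5: {0,2,3,5,6}:3  {1,2,3,5,6}:15  {1,3,4,5,6}:30  {2,3,4,5,6}:9
  start at 0(l): 54
  start at 1(h): 12
  start at 4(i): 18
sum over floor = 84

84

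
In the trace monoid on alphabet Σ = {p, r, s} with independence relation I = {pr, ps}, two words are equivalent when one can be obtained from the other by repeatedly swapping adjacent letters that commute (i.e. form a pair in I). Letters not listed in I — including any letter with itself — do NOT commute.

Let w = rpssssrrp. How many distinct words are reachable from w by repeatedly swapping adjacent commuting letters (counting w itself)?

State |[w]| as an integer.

36

drop 0:r onto floor
drop 1:p onto floor
drop 2:s onto {0:r}
drop 3:s onto {2:s}
drop 4:s onto {3:s}
drop 5:s onto {4:s}
drop 6:r onto {5:s}
drop 7:r onto {6:r}
drop 8:p onto {1:p}
ground layer = {0:r, 1:p}
drop-orders for the pieces not yet dropped (sum over which currently-grounded one goes next):
  1 to go: {7} 1  {8} 1
  2 to go: {1,8} 1  {6,7} 1  {7,8} 2
  3 to go: {1,7,8} 3  {5,6,7} 1  {6,7,8} 3
  4 to go: {1,6,7,8} 6  {4,5,6,7} 1  {5,6,7,8} 4
  5 to go: {1,5,6,7,8} 10  {3,4,5,6,7} 1  {4,5,6,7,8} 5
  6 to go: {1,4,5,6,7,8} 15  {2,3,4,5,6,7} 1  {3,4,5,6,7,8} 6
  7 to go: {0,2,3,4,5,6,7} 1  {1,3,4,5,6,7,8} 21  {2,3,4,5,6,7,8} 7
  if 0:r drops first: 28 orders
  if 1:p drops first: 8 orders
heap linearizations: 36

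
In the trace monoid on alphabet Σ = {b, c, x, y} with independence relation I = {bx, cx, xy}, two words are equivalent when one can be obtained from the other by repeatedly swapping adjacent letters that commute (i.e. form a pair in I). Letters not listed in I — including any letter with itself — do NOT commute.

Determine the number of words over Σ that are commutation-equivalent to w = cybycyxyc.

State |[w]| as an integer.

9

drop 0:c onto floor
drop 1:y onto {0:c}
drop 2:b onto {1:y}
drop 3:y onto {2:b}
drop 4:c onto {3:y}
drop 5:y onto {4:c}
drop 6:x onto floor
drop 7:y onto {5:y}
drop 8:c onto {7:y}
ground layer = {0:c, 6:x}
drop-orders for the pieces not yet dropped (sum over which currently-grounded one goes next):
  1 to go: {6} 1  {8} 1
  2 to go: {6,8} 2  {7,8} 1
  3 to go: {5,7,8} 1  {6,7,8} 3
  4 to go: {4,5,7,8} 1  {5,6,7,8} 4
  5 to go: {3,4,5,7,8} 1  {4,5,6,7,8} 5
  6 to go: {2,3,4,5,7,8} 1  {3,4,5,6,7,8} 6
  7 to go: {1,2,3,4,5,7,8} 1  {2,3,4,5,6,7,8} 7
  if 0:c drops first: 8 orders
  if 6:x drops first: 1 orders
heap linearizations: 9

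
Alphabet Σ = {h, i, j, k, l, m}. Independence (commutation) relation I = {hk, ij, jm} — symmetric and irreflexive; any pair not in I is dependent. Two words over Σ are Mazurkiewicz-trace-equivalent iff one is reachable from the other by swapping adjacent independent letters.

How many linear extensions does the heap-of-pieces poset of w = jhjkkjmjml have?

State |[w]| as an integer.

0(j) covers ∅
1(h) covers 0:j
2(j) covers 1:h
3(k) covers 2:j
4(k) covers 3:k
5(j) covers 4:k
6(m) covers 4:k
7(j) covers 5:j
8(m) covers 6:m
9(l) covers 7:j, 8:m
floor of heap: 0:j
completions by unplaced set U, small U first (add the entries for U minus each lowest piece of U):
  |U|=1: {9}:1
  |U|=2: {7,9}:1  {8,9}:1
  |U|=3: {5,7,9}:1  {6,8,9}:1  {7,8,9}:2
  |U|=4: {5,7,8,9}:3  {6,7,8,9}:3
  |U|=5: {5,6,7,8,9}:6
  |U|=6: {4,5,6,7,8,9}:6
  |U|=7: {3,4,5,6,7,8,9}:6
  |U|=8: {2,3,4,5,6,7,8,9}:6
  start at 0(j): 6

6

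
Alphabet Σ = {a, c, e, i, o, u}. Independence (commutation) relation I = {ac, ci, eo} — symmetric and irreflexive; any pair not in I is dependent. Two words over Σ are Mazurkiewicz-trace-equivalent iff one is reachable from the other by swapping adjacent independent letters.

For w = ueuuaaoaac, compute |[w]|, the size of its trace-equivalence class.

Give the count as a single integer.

0(u) covers ∅
1(e) covers 0:u
2(u) covers 1:e
3(u) covers 2:u
4(a) covers 3:u
5(a) covers 4:a
6(o) covers 5:a
7(a) covers 6:o
8(a) covers 7:a
9(c) covers 6:o
floor of heap: 0:u
completions by unplaced set U, small U first (add the entries for U minus each lowest piece of U):
  |U|=1: {8}:1  {9}:1
  |U|=2: {7,8}:1  {8,9}:2
  |U|=3: {7,8,9}:3
  |U|=4: {6,7,8,9}:3
  |U|=5: {5,6,7,8,9}:3
  |U|=6: {4,5,6,7,8,9}:3
  |U|=7: {3,4,5,6,7,8,9}:3
  |U|=8: {2,3,4,5,6,7,8,9}:3
  start at 0(u): 3

3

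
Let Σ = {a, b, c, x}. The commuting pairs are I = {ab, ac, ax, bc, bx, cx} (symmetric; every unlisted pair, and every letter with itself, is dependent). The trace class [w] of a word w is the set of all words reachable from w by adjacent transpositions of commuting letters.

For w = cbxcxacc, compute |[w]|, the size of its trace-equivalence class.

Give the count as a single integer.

840

piece 0:c — minimal
piece 1:b — minimal
piece 2:x — minimal
piece 3:c rests on {0:c}
piece 4:x rests on {2:x}
piece 5:a — minimal
piece 6:c rests on {3:c}
piece 7:c rests on {6:c}
minimal pieces: {0:c, 1:b, 2:x, 5:a}
ways to finish when only these pieces remain (= sum over removing one remaining piece with nothing left below it):
  1 left: {1}→1  {4}→1  {5}→1  {7}→1
  2 left: {1,4}→2  {1,5}→2  {1,7}→2  {2,4}→1  {4,5}→2  {4,7}→2  {5,7}→2  {6,7}→1
  3 left: {1,2,4}→3  {1,4,5}→6  {1,4,7}→6  {1,5,7}→6  {1,6,7}→3  {2,4,5}→3  {2,4,7}→3  {3,6,7}→1  {4,5,7}→6  {4,6,7}→3  {5,6,7}→3
  4 left: {0,3,6,7}→1  {1,2,4,5}→12  {1,2,4,7}→12  {1,3,6,7}→4  {1,4,5,7}→24  {1,4,6,7}→12  {1,5,6,7}→12  {2,4,5,7}→12  {2,4,6,7}→6  {3,4,6,7}→4  {3,5,6,7}→4  {4,5,6,7}→12
  5 left: {0,1,3,6,7}→5  {0,3,4,6,7}→5  {0,3,5,6,7}→5  {1,2,4,5,7}→60  {1,2,4,6,7}→30  {1,3,4,6,7}→20  {1,3,5,6,7}→20  {1,4,5,6,7}→60  {2,3,4,6,7}→10  {2,4,5,6,7}→30  {3,4,5,6,7}→20
  6 left: {0,1,3,4,6,7}→30  {0,1,3,5,6,7}→30  {0,2,3,4,6,7}→15  {0,3,4,5,6,7}→30  {1,2,3,4,6,7}→60  {1,2,4,5,6,7}→180  {1,3,4,5,6,7}→120  {2,3,4,5,6,7}→60
  placing 0:c first → 420 extensions
  placing 1:b first → 105 extensions
  placing 2:x first → 210 extensions
  placing 5:a first → 105 extensions
total linear extensions = 840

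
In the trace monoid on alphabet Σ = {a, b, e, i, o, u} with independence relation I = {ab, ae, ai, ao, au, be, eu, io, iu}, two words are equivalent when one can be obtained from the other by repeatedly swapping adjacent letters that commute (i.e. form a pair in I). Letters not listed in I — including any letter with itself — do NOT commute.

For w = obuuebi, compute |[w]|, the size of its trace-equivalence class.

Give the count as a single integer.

0(o) covers ∅
1(b) covers 0:o
2(u) covers 1:b
3(u) covers 2:u
4(e) covers 0:o
5(b) covers 3:u
6(i) covers 4:e, 5:b
floor of heap: 0:o
completions by unplaced set U, small U first (add the entries for U minus each lowest piece of U):
  |U|=1: {6}:1
  |U|=2: {4,6}:1  {5,6}:1
  |U|=3: {3,5,6}:1  {4,5,6}:2
  |U|=4: {2,3,5,6}:1  {3,4,5,6}:3
  |U|=5: {1,2,3,5,6}:1  {2,3,4,5,6}:4
  start at 0(o): 5

5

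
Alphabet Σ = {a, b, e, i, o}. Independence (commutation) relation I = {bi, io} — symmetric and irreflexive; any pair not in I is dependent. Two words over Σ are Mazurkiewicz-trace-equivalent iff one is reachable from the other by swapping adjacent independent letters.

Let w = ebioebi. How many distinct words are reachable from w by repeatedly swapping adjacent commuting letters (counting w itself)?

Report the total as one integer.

6

0(e) covers ∅
1(b) covers 0:e
2(i) covers 0:e
3(o) covers 1:b
4(e) covers 2:i, 3:o
5(b) covers 4:e
6(i) covers 4:e
floor of heap: 0:e
completions by unplaced set U, small U first (add the entries for U minus each lowest piece of U):
  |U|=1: {5}:1  {6}:1
  |U|=2: {5,6}:2
  |U|=3: {4,5,6}:2
  |U|=4: {2,4,5,6}:2  {3,4,5,6}:2
  |U|=5: {1,3,4,5,6}:2  {2,3,4,5,6}:4
  start at 0(e): 6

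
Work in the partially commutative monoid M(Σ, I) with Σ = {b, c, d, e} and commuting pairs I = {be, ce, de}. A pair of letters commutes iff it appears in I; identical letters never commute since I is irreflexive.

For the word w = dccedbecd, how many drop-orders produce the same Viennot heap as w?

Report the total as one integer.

36

drop 0:d onto floor
drop 1:c onto {0:d}
drop 2:c onto {1:c}
drop 3:e onto floor
drop 4:d onto {2:c}
drop 5:b onto {4:d}
drop 6:e onto {3:e}
drop 7:c onto {5:b}
drop 8:d onto {7:c}
ground layer = {0:d, 3:e}
drop-orders for the pieces not yet dropped (sum over which currently-grounded one goes next):
  1 to go: {6} 1  {8} 1
  2 to go: {3,6} 1  {6,8} 2  {7,8} 1
  3 to go: {3,6,8} 3  {5,7,8} 1  {6,7,8} 3
  4 to go: {3,6,7,8} 6  {4,5,7,8} 1  {5,6,7,8} 4
  5 to go: {2,4,5,7,8} 1  {3,5,6,7,8} 10  {4,5,6,7,8} 5
  6 to go: {1,2,4,5,7,8} 1  {2,4,5,6,7,8} 6  {3,4,5,6,7,8} 15
  7 to go: {0,1,2,4,5,7,8} 1  {1,2,4,5,6,7,8} 7  {2,3,4,5,6,7,8} 21
  if 0:d drops first: 28 orders
  if 3:e drops first: 8 orders
heap linearizations: 36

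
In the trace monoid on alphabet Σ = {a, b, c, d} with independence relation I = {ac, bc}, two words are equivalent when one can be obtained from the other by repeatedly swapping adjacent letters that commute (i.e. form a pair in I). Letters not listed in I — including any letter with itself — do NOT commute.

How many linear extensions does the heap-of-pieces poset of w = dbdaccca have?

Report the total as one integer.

10

piece 0:d — minimal
piece 1:b rests on {0:d}
piece 2:d rests on {1:b}
piece 3:a rests on {2:d}
piece 4:c rests on {2:d}
piece 5:c rests on {4:c}
piece 6:c rests on {5:c}
piece 7:a rests on {3:a}
minimal pieces: {0:d}
ways to finish when only these pieces remain (= sum over removing one remaining piece with nothing left below it):
  1 left: {6}→1  {7}→1
  2 left: {3,7}→1  {5,6}→1  {6,7}→2
  3 left: {3,6,7}→3  {4,5,6}→1  {5,6,7}→3
  4 left: {3,5,6,7}→6  {4,5,6,7}→4
  5 left: {3,4,5,6,7}→10
  6 left: {2,3,4,5,6,7}→10
  placing 0:d first → 10 extensions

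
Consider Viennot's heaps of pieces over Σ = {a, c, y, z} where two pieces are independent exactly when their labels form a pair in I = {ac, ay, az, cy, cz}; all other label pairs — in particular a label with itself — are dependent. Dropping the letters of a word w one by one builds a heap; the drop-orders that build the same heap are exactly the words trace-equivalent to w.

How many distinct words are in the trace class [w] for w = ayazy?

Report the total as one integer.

10

#0=a has no predecessor
#1=y has no predecessor
#2=a depends on [0:a]
#3=z depends on [1:y]
#4=y depends on [3:z]
sources: [0:a, 1:y]
N(rest) = Σ N(rest − s) over sources s of rest; N(one piece) = 1:
  size 1 → [2]=1  [4]=1
  size 2 → [0,2]=1  [2,4]=2  [3,4]=1
  size 3 → [0,2,4]=3  [1,3,4]=1  [2,3,4]=3
  first=0(a) contributes 4
  first=1(y) contributes 6
|[w]| = 10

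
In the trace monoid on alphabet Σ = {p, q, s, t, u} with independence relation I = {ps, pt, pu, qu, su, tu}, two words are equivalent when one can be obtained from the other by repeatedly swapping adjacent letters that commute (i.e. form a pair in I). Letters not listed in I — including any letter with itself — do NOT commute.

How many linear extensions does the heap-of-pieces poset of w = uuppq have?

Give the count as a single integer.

piece 0:u — minimal
piece 1:u rests on {0:u}
piece 2:p — minimal
piece 3:p rests on {2:p}
piece 4:q rests on {3:p}
minimal pieces: {0:u, 2:p}
ways to finish when only these pieces remain (= sum over removing one remaining piece with nothing left below it):
  1 left: {1}→1  {4}→1
  2 left: {0,1}→1  {1,4}→2  {3,4}→1
  3 left: {0,1,4}→3  {1,3,4}→3  {2,3,4}→1
  placing 0:u first → 4 extensions
  placing 2:p first → 6 extensions
total linear extensions = 10

10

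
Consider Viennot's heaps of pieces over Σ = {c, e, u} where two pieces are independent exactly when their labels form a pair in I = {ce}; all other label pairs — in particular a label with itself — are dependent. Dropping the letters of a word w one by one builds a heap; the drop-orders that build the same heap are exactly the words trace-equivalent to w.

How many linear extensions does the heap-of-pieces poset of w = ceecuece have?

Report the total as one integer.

drop 0:c onto floor
drop 1:e onto floor
drop 2:e onto {1:e}
drop 3:c onto {0:c}
drop 4:u onto {2:e, 3:c}
drop 5:e onto {4:u}
drop 6:c onto {4:u}
drop 7:e onto {5:e}
ground layer = {0:c, 1:e}
drop-orders for the pieces not yet dropped (sum over which currently-grounded one goes next):
  1 to go: {6} 1  {7} 1
  2 to go: {5,7} 1  {6,7} 2
  3 to go: {5,6,7} 3
  4 to go: {4,5,6,7} 3
  5 to go: {2,4,5,6,7} 3  {3,4,5,6,7} 3
  6 to go: {0,3,4,5,6,7} 3  {1,2,4,5,6,7} 3  {2,3,4,5,6,7} 6
  if 0:c drops first: 9 orders
  if 1:e drops first: 9 orders
heap linearizations: 18

18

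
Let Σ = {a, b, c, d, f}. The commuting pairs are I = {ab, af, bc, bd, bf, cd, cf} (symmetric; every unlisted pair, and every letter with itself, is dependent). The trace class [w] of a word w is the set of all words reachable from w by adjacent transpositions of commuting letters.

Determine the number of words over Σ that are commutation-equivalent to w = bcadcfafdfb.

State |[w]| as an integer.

495

drop 0:b onto floor
drop 1:c onto floor
drop 2:a onto {1:c}
drop 3:d onto {2:a}
drop 4:c onto {2:a}
drop 5:f onto {3:d}
drop 6:a onto {3:d, 4:c}
drop 7:f onto {5:f}
drop 8:d onto {6:a, 7:f}
drop 9:f onto {8:d}
drop 10:b onto {0:b}
ground layer = {0:b, 1:c}
drop-orders for the pieces not yet dropped (sum over which currently-grounded one goes next):
  1 to go: {9} 1  {10} 1
  2 to go: {0,10} 1  {8,9} 1  {9,10} 2
  3 to go: {0,9,10} 3  {6,8,9} 1  {7,8,9} 1  {8,9,10} 3
  4 to go: {0,8,9,10} 6  {4,6,8,9} 1  {5,7,8,9} 1  {6,7,8,9} 2  {6,8,9,10} 4  {7,8,9,10} 4
  5 to go: {0,6,8,9,10} 10  {0,7,8,9,10} 10  {4,6,7,8,9} 3  {4,6,8,9,10} 5  {5,6,7,8,9} 3  {5,7,8,9,10} 5  {6,7,8,9,10} 10
  6 to go: {0,4,6,8,9,10} 15  {0,5,7,8,9,10} 15  {0,6,7,8,9,10} 30  {3,5,6,7,8,9} 3  {4,5,6,7,8,9} 6  {4,6,7,8,9,10} 18  {5,6,7,8,9,10} 18
  7 to go: {0,4,6,7,8,9,10} 63  {0,5,6,7,8,9,10} 63  {3,4,5,6,7,8,9} 9  {3,5,6,7,8,9,10} 21  {4,5,6,7,8,9,10} 42
  8 to go: {0,3,5,6,7,8,9,10} 84  {0,4,5,6,7,8,9,10} 168  {2,3,4,5,6,7,8,9} 9  {3,4,5,6,7,8,9,10} 72
  9 to go: {0,3,4,5,6,7,8,9,10} 324  {1,2,3,4,5,6,7,8,9} 9  {2,3,4,5,6,7,8,9,10} 81
  if 0:b drops first: 90 orders
  if 1:c drops first: 405 orders
heap linearizations: 495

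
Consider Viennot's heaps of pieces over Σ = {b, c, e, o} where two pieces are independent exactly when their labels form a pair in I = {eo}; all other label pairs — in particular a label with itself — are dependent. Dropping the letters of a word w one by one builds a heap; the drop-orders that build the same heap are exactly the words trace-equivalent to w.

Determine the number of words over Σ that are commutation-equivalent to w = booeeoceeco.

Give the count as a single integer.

10

drop 0:b onto floor
drop 1:o onto {0:b}
drop 2:o onto {1:o}
drop 3:e onto {0:b}
drop 4:e onto {3:e}
drop 5:o onto {2:o}
drop 6:c onto {4:e, 5:o}
drop 7:e onto {6:c}
drop 8:e onto {7:e}
drop 9:c onto {8:e}
drop 10:o onto {9:c}
ground layer = {0:b}
drop-orders for the pieces not yet dropped (sum over which currently-grounded one goes next):
  1 to go: {10} 1
  2 to go: {9,10} 1
  3 to go: {8,9,10} 1
  4 to go: {7,8,9,10} 1
  5 to go: {6,7,8,9,10} 1
  6 to go: {4,6,7,8,9,10} 1  {5,6,7,8,9,10} 1
  7 to go: {2,5,6,7,8,9,10} 1  {3,4,6,7,8,9,10} 1  {4,5,6,7,8,9,10} 2
  8 to go: {1,2,5,6,7,8,9,10} 1  {2,4,5,6,7,8,9,10} 3  {3,4,5,6,7,8,9,10} 3
  9 to go: {1,2,4,5,6,7,8,9,10} 4  {2,3,4,5,6,7,8,9,10} 6
  if 0:b drops first: 10 orders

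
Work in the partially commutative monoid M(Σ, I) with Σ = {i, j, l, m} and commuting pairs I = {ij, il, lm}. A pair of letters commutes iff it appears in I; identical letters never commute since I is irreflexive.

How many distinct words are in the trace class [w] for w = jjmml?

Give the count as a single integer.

piece 0:j — minimal
piece 1:j rests on {0:j}
piece 2:m rests on {1:j}
piece 3:m rests on {2:m}
piece 4:l rests on {1:j}
minimal pieces: {0:j}
ways to finish when only these pieces remain (= sum over removing one remaining piece with nothing left below it):
  1 left: {3}→1  {4}→1
  2 left: {2,3}→1  {3,4}→2
  3 left: {2,3,4}→3
  placing 0:j first → 3 extensions

3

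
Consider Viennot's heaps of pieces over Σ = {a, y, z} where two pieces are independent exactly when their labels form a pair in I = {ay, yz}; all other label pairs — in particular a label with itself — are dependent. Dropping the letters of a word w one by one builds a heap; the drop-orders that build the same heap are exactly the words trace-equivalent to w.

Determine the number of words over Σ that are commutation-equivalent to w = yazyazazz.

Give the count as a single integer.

36

#0=y has no predecessor
#1=a has no predecessor
#2=z depends on [1:a]
#3=y depends on [0:y]
#4=a depends on [2:z]
#5=z depends on [4:a]
#6=a depends on [5:z]
#7=z depends on [6:a]
#8=z depends on [7:z]
sources: [0:y, 1:a]
N(rest) = Σ N(rest − s) over sources s of rest; N(one piece) = 1:
  size 1 → [3]=1  [8]=1
  size 2 → [0,3]=1  [3,8]=2  [7,8]=1
  size 3 → [0,3,8]=3  [3,7,8]=3  [6,7,8]=1
  size 4 → [0,3,7,8]=6  [3,6,7,8]=4  [5,6,7,8]=1
  size 5 → [0,3,6,7,8]=10  [3,5,6,7,8]=5  [4,5,6,7,8]=1
  size 6 → [0,3,5,6,7,8]=15  [2,4,5,6,7,8]=1  [3,4,5,6,7,8]=6
  size 7 → [0,3,4,5,6,7,8]=21  [1,2,4,5,6,7,8]=1  [2,3,4,5,6,7,8]=7
  first=0(y) contributes 8
  first=1(a) contributes 28
|[w]| = 36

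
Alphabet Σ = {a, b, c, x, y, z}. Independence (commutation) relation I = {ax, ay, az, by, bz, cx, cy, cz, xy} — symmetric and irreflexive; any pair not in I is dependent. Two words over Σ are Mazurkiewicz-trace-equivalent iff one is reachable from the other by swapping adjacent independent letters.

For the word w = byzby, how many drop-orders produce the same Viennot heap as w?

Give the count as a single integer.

10

piece 0:b — minimal
piece 1:y — minimal
piece 2:z rests on {1:y}
piece 3:b rests on {0:b}
piece 4:y rests on {2:z}
minimal pieces: {0:b, 1:y}
ways to finish when only these pieces remain (= sum over removing one remaining piece with nothing left below it):
  1 left: {3}→1  {4}→1
  2 left: {0,3}→1  {2,4}→1  {3,4}→2
  3 left: {0,3,4}→3  {1,2,4}→1  {2,3,4}→3
  placing 0:b first → 4 extensions
  placing 1:y first → 6 extensions
total linear extensions = 10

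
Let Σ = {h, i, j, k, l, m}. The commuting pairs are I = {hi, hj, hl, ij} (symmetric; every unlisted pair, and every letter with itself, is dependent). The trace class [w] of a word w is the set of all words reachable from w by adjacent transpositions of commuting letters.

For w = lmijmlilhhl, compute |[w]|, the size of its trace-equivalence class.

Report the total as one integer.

drop 0:l onto floor
drop 1:m onto {0:l}
drop 2:i onto {1:m}
drop 3:j onto {1:m}
drop 4:m onto {2:i, 3:j}
drop 5:l onto {4:m}
drop 6:i onto {5:l}
drop 7:l onto {6:i}
drop 8:h onto {4:m}
drop 9:h onto {8:h}
drop 10:l onto {7:l}
ground layer = {0:l}
drop-orders for the pieces not yet dropped (sum over which currently-grounded one goes next):
  1 to go: {9} 1  {10} 1
  2 to go: {7,10} 1  {8,9} 1  {9,10} 2
  3 to go: {6,7,10} 1  {7,9,10} 3  {8,9,10} 3
  4 to go: {5,6,7,10} 1  {6,7,9,10} 4  {7,8,9,10} 6
  5 to go: {5,6,7,9,10} 5  {6,7,8,9,10} 10
  6 to go: {5,6,7,8,9,10} 15
  7 to go: {4,5,6,7,8,9,10} 15
  8 to go: {2,4,5,6,7,8,9,10} 15  {3,4,5,6,7,8,9,10} 15
  9 to go: {2,3,4,5,6,7,8,9,10} 30
  if 0:l drops first: 30 orders

30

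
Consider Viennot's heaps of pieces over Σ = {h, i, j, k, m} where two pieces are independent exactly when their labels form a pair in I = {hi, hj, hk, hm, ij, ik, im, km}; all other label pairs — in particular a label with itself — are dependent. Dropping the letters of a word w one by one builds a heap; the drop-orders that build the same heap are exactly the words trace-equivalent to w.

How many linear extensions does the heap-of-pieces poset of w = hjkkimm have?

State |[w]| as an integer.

252

piece 0:h — minimal
piece 1:j — minimal
piece 2:k rests on {1:j}
piece 3:k rests on {2:k}
piece 4:i — minimal
piece 5:m rests on {1:j}
piece 6:m rests on {5:m}
minimal pieces: {0:h, 1:j, 4:i}
ways to finish when only these pieces remain (= sum over removing one remaining piece with nothing left below it):
  1 left: {0}→1  {3}→1  {4}→1  {6}→1
  2 left: {0,3}→2  {0,4}→2  {0,6}→2  {2,3}→1  {3,4}→2  {3,6}→2  {4,6}→2  {5,6}→1
  3 left: {0,2,3}→3  {0,3,4}→6  {0,3,6}→6  {0,4,6}→6  {0,5,6}→3  {2,3,4}→3  {2,3,6}→3  {3,4,6}→6  {3,5,6}→3  {4,5,6}→3
  4 left: {0,2,3,4}→12  {0,2,3,6}→12  {0,3,4,6}→24  {0,3,5,6}→12  {0,4,5,6}→12  {2,3,4,6}→12  {2,3,5,6}→6  {3,4,5,6}→12
  5 left: {0,2,3,4,6}→60  {0,2,3,5,6}→30  {0,3,4,5,6}→60  {1,2,3,5,6}→6  {2,3,4,5,6}→30
  placing 0:h first → 36 extensions
  placing 1:j first → 180 extensions
  placing 4:i first → 36 extensions
total linear extensions = 252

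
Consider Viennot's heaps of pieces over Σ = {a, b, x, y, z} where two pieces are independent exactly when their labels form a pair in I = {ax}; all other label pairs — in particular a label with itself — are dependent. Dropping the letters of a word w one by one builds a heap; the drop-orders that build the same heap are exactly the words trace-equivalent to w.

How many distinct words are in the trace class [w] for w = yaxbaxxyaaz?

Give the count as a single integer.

6

piece 0:y — minimal
piece 1:a rests on {0:y}
piece 2:x rests on {0:y}
piece 3:b rests on {1:a, 2:x}
piece 4:a rests on {3:b}
piece 5:x rests on {3:b}
piece 6:x rests on {5:x}
piece 7:y rests on {4:a, 6:x}
piece 8:a rests on {7:y}
piece 9:a rests on {8:a}
piece 10:z rests on {9:a}
minimal pieces: {0:y}
ways to finish when only these pieces remain (= sum over removing one remaining piece with nothing left below it):
  1 left: {10}→1
  2 left: {9,10}→1
  3 left: {8,9,10}→1
  4 left: {7,8,9,10}→1
  5 left: {4,7,8,9,10}→1  {6,7,8,9,10}→1
  6 left: {4,6,7,8,9,10}→2  {5,6,7,8,9,10}→1
  7 left: {4,5,6,7,8,9,10}→3
  8 left: {3,4,5,6,7,8,9,10}→3
  9 left: {1,3,4,5,6,7,8,9,10}→3  {2,3,4,5,6,7,8,9,10}→3
  placing 0:y first → 6 extensions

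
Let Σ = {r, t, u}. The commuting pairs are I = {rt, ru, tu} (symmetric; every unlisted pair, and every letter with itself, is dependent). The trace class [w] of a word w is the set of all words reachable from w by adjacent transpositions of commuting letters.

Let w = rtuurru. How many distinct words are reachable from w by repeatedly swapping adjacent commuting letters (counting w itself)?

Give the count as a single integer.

140

drop 0:r onto floor
drop 1:t onto floor
drop 2:u onto floor
drop 3:u onto {2:u}
drop 4:r onto {0:r}
drop 5:r onto {4:r}
drop 6:u onto {3:u}
ground layer = {0:r, 1:t, 2:u}
drop-orders for the pieces not yet dropped (sum over which currently-grounded one goes next):
  1 to go: {1} 1  {5} 1  {6} 1
  2 to go: {1,5} 2  {1,6} 2  {3,6} 1  {4,5} 1  {5,6} 2
  3 to go: {0,4,5} 1  {1,3,6} 3  {1,4,5} 3  {1,5,6} 6  {2,3,6} 1  {3,5,6} 3  {4,5,6} 3
  4 to go: {0,1,4,5} 4  {0,4,5,6} 4  {1,2,3,6} 4  {1,3,5,6} 12  {1,4,5,6} 12  {2,3,5,6} 4  {3,4,5,6} 6
  5 to go: {0,1,4,5,6} 20  {0,3,4,5,6} 10  {1,2,3,5,6} 20  {1,3,4,5,6} 30  {2,3,4,5,6} 10
  if 0:r drops first: 60 orders
  if 1:t drops first: 20 orders
  if 2:u drops first: 60 orders
heap linearizations: 140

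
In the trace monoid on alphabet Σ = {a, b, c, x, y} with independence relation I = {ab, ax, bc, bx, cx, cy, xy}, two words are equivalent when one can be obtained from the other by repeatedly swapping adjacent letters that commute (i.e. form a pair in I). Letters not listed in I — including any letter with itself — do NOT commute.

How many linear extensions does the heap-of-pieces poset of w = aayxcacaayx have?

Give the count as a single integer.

110

#0=a has no predecessor
#1=a depends on [0:a]
#2=y depends on [1:a]
#3=x has no predecessor
#4=c depends on [1:a]
#5=a depends on [2:y, 4:c]
#6=c depends on [5:a]
#7=a depends on [6:c]
#8=a depends on [7:a]
#9=y depends on [8:a]
#10=x depends on [3:x]
sources: [0:a, 3:x]
N(rest) = Σ N(rest − s) over sources s of rest; N(one piece) = 1:
  size 1 → [9]=1  [10]=1
  size 2 → [3,10]=1  [8,9]=1  [9,10]=2
  size 3 → [3,9,10]=3  [7,8,9]=1  [8,9,10]=3
  size 4 → [3,8,9,10]=6  [6,7,8,9]=1  [7,8,9,10]=4
  size 5 → [3,7,8,9,10]=10  [5,6,7,8,9]=1  [6,7,8,9,10]=5
  size 6 → [2,5,6,7,8,9]=1  [3,6,7,8,9,10]=15  [4,5,6,7,8,9]=1  [5,6,7,8,9,10]=6
  size 7 → [2,4,5,6,7,8,9]=2  [2,5,6,7,8,9,10]=7  [3,5,6,7,8,9,10]=21  [4,5,6,7,8,9,10]=7
  size 8 → [1,2,4,5,6,7,8,9]=2  [2,3,5,6,7,8,9,10]=28  [2,4,5,6,7,8,9,10]=16  [3,4,5,6,7,8,9,10]=28
  size 9 → [0,1,2,4,5,6,7,8,9]=2  [1,2,4,5,6,7,8,9,10]=18  [2,3,4,5,6,7,8,9,10]=72
  first=0(a) contributes 90
  first=3(x) contributes 20
|[w]| = 110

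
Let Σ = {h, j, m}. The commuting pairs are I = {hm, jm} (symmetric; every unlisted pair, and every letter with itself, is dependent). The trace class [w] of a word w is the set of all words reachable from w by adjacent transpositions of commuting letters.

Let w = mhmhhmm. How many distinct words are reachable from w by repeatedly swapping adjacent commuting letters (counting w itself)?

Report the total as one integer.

piece 0:m — minimal
piece 1:h — minimal
piece 2:m rests on {0:m}
piece 3:h rests on {1:h}
piece 4:h rests on {3:h}
piece 5:m rests on {2:m}
piece 6:m rests on {5:m}
minimal pieces: {0:m, 1:h}
ways to finish when only these pieces remain (= sum over removing one remaining piece with nothing left below it):
  1 left: {4}→1  {6}→1
  2 left: {3,4}→1  {4,6}→2  {5,6}→1
  3 left: {1,3,4}→1  {2,5,6}→1  {3,4,6}→3  {4,5,6}→3
  4 left: {0,2,5,6}→1  {1,3,4,6}→4  {2,4,5,6}→4  {3,4,5,6}→6
  5 left: {0,2,4,5,6}→5  {1,3,4,5,6}→10  {2,3,4,5,6}→10
  placing 0:m first → 20 extensions
  placing 1:h first → 15 extensions
total linear extensions = 35

35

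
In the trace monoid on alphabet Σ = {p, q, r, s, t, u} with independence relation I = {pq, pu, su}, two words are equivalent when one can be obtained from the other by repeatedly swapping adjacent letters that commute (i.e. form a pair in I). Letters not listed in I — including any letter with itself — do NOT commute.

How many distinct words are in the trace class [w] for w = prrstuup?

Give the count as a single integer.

0(p) covers ∅
1(r) covers 0:p
2(r) covers 1:r
3(s) covers 2:r
4(t) covers 3:s
5(u) covers 4:t
6(u) covers 5:u
7(p) covers 4:t
floor of heap: 0:p
completions by unplaced set U, small U first (add the entries for U minus each lowest piece of U):
  |U|=1: {6}:1  {7}:1
  |U|=2: {5,6}:1  {6,7}:2
  |U|=3: {5,6,7}:3
  |U|=4: {4,5,6,7}:3
  |U|=5: {3,4,5,6,7}:3
  |U|=6: {2,3,4,5,6,7}:3
  start at 0(p): 3

3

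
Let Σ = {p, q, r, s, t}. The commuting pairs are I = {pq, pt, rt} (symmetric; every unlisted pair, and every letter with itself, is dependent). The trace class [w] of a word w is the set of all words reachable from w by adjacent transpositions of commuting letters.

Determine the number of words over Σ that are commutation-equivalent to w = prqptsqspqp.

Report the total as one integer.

9

drop 0:p onto floor
drop 1:r onto {0:p}
drop 2:q onto {1:r}
drop 3:p onto {1:r}
drop 4:t onto {2:q}
drop 5:s onto {3:p, 4:t}
drop 6:q onto {5:s}
drop 7:s onto {6:q}
drop 8:p onto {7:s}
drop 9:q onto {7:s}
drop 10:p onto {8:p}
ground layer = {0:p}
drop-orders for the pieces not yet dropped (sum over which currently-grounded one goes next):
  1 to go: {9} 1  {10} 1
  2 to go: {8,10} 1  {9,10} 2
  3 to go: {8,9,10} 3
  4 to go: {7,8,9,10} 3
  5 to go: {6,7,8,9,10} 3
  6 to go: {5,6,7,8,9,10} 3
  7 to go: {3,5,6,7,8,9,10} 3  {4,5,6,7,8,9,10} 3
  8 to go: {2,4,5,6,7,8,9,10} 3  {3,4,5,6,7,8,9,10} 6
  9 to go: {2,3,4,5,6,7,8,9,10} 9
  if 0:p drops first: 9 orders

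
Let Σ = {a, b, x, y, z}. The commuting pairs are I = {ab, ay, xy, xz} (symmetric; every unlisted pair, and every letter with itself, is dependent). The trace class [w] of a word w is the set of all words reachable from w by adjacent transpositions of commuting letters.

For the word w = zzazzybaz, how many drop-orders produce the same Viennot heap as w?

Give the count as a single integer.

3

drop 0:z onto floor
drop 1:z onto {0:z}
drop 2:a onto {1:z}
drop 3:z onto {2:a}
drop 4:z onto {3:z}
drop 5:y onto {4:z}
drop 6:b onto {5:y}
drop 7:a onto {4:z}
drop 8:z onto {6:b, 7:a}
ground layer = {0:z}
drop-orders for the pieces not yet dropped (sum over which currently-grounded one goes next):
  1 to go: {8} 1
  2 to go: {6,8} 1  {7,8} 1
  3 to go: {5,6,8} 1  {6,7,8} 2
  4 to go: {5,6,7,8} 3
  5 to go: {4,5,6,7,8} 3
  6 to go: {3,4,5,6,7,8} 3
  7 to go: {2,3,4,5,6,7,8} 3
  if 0:z drops first: 3 orders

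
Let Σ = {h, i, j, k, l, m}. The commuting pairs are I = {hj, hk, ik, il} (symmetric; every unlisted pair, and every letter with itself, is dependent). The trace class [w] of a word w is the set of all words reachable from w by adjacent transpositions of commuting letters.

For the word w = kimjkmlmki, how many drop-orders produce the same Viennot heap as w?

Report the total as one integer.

4

#0=k has no predecessor
#1=i has no predecessor
#2=m depends on [0:k, 1:i]
#3=j depends on [2:m]
#4=k depends on [3:j]
#5=m depends on [4:k]
#6=l depends on [5:m]
#7=m depends on [6:l]
#8=k depends on [7:m]
#9=i depends on [7:m]
sources: [0:k, 1:i]
N(rest) = Σ N(rest − s) over sources s of rest; N(one piece) = 1:
  size 1 → [8]=1  [9]=1
  size 2 → [8,9]=2
  size 3 → [7,8,9]=2
  size 4 → [6,7,8,9]=2
  size 5 → [5,6,7,8,9]=2
  size 6 → [4,5,6,7,8,9]=2
  size 7 → [3,4,5,6,7,8,9]=2
  size 8 → [2,3,4,5,6,7,8,9]=2
  first=0(k) contributes 2
  first=1(i) contributes 2
|[w]| = 4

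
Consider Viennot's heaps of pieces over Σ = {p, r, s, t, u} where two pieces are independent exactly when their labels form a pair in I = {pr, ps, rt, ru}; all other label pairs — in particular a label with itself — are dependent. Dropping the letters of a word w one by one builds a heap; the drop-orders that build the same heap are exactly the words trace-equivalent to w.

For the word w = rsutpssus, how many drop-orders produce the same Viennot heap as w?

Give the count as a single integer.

0(r) covers ∅
1(s) covers 0:r
2(u) covers 1:s
3(t) covers 2:u
4(p) covers 3:t
5(s) covers 3:t
6(s) covers 5:s
7(u) covers 4:p, 6:s
8(s) covers 7:u
floor of heap: 0:r
completions by unplaced set U, small U first (add the entries for U minus each lowest piece of U):
  |U|=1: {8}:1
  |U|=2: {7,8}:1
  |U|=3: {4,7,8}:1  {6,7,8}:1
  |U|=4: {4,6,7,8}:2  {5,6,7,8}:1
  |U|=5: {4,5,6,7,8}:3
  |U|=6: {3,4,5,6,7,8}:3
  |U|=7: {2,3,4,5,6,7,8}:3
  start at 0(r): 3

3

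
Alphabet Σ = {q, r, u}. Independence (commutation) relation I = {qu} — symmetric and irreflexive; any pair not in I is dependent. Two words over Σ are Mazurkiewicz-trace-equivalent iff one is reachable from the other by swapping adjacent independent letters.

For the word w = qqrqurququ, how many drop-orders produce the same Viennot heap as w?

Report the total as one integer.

0(q) covers ∅
1(q) covers 0:q
2(r) covers 1:q
3(q) covers 2:r
4(u) covers 2:r
5(r) covers 3:q, 4:u
6(q) covers 5:r
7(u) covers 5:r
8(q) covers 6:q
9(u) covers 7:u
floor of heap: 0:q
completions by unplaced set U, small U first (add the entries for U minus each lowest piece of U):
  |U|=1: {8}:1  {9}:1
  |U|=2: {6,8}:1  {7,9}:1  {8,9}:2
  |U|=3: {6,8,9}:3  {7,8,9}:3
  |U|=4: {6,7,8,9}:6
  |U|=5: {5,6,7,8,9}:6
  |U|=6: {3,5,6,7,8,9}:6  {4,5,6,7,8,9}:6
  |U|=7: {3,4,5,6,7,8,9}:12
  |U|=8: {2,3,4,5,6,7,8,9}:12
  start at 0(q): 12

12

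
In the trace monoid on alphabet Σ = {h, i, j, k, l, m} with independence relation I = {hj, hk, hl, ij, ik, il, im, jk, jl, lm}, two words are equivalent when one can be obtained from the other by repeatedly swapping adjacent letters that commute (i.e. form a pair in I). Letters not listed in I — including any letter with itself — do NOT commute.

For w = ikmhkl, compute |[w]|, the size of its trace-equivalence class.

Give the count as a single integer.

0(i) covers ∅
1(k) covers ∅
2(m) covers 1:k
3(h) covers 0:i, 2:m
4(k) covers 2:m
5(l) covers 4:k
floor of heap: 0:i, 1:k
completions by unplaced set U, small U first (add the entries for U minus each lowest piece of U):
  |U|=1: {3}:1  {5}:1
  |U|=2: {0,3}:1  {3,5}:2  {4,5}:1
  |U|=3: {0,3,5}:3  {3,4,5}:3
  |U|=4: {0,3,4,5}:6  {2,3,4,5}:3
  start at 0(i): 3
  start at 1(k): 9
sum over floor = 12

12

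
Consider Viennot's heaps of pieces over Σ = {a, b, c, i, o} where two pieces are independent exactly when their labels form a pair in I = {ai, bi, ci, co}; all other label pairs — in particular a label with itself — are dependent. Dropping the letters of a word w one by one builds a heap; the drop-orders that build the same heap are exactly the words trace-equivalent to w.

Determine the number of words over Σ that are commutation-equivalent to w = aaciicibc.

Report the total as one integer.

drop 0:a onto floor
drop 1:a onto {0:a}
drop 2:c onto {1:a}
drop 3:i onto floor
drop 4:i onto {3:i}
drop 5:c onto {2:c}
drop 6:i onto {4:i}
drop 7:b onto {5:c}
drop 8:c onto {7:b}
ground layer = {0:a, 3:i}
drop-orders for the pieces not yet dropped (sum over which currently-grounded one goes next):
  1 to go: {6} 1  {8} 1
  2 to go: {4,6} 1  {6,8} 2  {7,8} 1
  3 to go: {3,4,6} 1  {4,6,8} 3  {5,7,8} 1  {6,7,8} 3
  4 to go: {2,5,7,8} 1  {3,4,6,8} 4  {4,6,7,8} 6  {5,6,7,8} 4
  5 to go: {1,2,5,7,8} 1  {2,5,6,7,8} 5  {3,4,6,7,8} 10  {4,5,6,7,8} 10
  6 to go: {0,1,2,5,7,8} 1  {1,2,5,6,7,8} 6  {2,4,5,6,7,8} 15  {3,4,5,6,7,8} 20
  7 to go: {0,1,2,5,6,7,8} 7  {1,2,4,5,6,7,8} 21  {2,3,4,5,6,7,8} 35
  if 0:a drops first: 56 orders
  if 3:i drops first: 28 orders
heap linearizations: 84

84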